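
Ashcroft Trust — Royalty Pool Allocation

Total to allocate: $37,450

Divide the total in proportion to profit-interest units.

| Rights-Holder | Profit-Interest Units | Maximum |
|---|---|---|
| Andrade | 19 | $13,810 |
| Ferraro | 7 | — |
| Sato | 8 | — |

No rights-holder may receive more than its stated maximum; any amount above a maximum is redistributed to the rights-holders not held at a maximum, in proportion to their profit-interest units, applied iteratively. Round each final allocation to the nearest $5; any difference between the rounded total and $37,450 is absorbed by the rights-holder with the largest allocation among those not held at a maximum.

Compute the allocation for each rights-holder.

Andrade: $13,810 · Ferraro: $11,030 · Sato: $12,610

Profit-interest units total: 34.
Proportional shares (ignoring caps): Andrade 20,927.94; Ferraro 7,710.29; Sato 8,811.76.
Capped: Andrade ($13,810); remaining pool $23,640 reallocated over remaining profit-interest units 15.
Redistributed shares: Ferraro 11,032.00 → $11,030; Sato 12,608.00 → $12,610.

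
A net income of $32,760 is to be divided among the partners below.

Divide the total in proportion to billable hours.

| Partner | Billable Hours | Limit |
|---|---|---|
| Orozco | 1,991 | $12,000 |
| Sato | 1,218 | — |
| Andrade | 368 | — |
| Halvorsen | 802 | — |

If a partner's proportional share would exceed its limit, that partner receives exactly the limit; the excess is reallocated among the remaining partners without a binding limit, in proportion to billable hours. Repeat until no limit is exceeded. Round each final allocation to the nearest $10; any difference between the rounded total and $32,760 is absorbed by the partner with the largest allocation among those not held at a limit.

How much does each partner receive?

Orozco: $12,000 | Sato: $10,590 | Andrade: $3,200 | Halvorsen: $6,970

Total billable hours = 4,379.
Proportional shares (ignoring caps): Orozco 14,894.99; Sato 9,112.05; Andrade 2,753.07; Halvorsen 5,999.89.
Cap binds for Orozco ($12,000); balance $20,760 reallocated over remaining billable hours 2,388.
Remaining shares: Sato 10,588.64 → $10,590; Andrade 3,199.20 → $3,200; Halvorsen 6,972.16 → $6,970.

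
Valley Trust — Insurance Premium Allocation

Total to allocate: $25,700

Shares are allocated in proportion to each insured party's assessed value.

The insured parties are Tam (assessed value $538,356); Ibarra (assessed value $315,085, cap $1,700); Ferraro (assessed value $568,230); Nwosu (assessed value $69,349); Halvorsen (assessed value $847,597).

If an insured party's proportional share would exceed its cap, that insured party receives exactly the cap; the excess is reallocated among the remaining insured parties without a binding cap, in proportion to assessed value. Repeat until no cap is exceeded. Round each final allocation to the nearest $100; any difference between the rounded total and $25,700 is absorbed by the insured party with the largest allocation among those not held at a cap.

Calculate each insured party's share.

Tam: $6,400 | Ibarra: $1,700 | Ferraro: $6,700 | Nwosu: $800 | Halvorsen: $10,100

Combined assessed value = 2,338,617.
Unconstrained shares: Tam 5,916.21; Ibarra 3,462.60; Ferraro 6,244.51; Nwosu 762.10; Halvorsen 9,314.58.
Held at cap: Ibarra ($1,700); residual $24,000 reallocated over remaining assessed value 2,023,532.
Redistributed shares: Tam 6,385.14 → $6,400; Ferraro 6,739.46 → $6,700; Nwosu 822.51 → $800; Halvorsen 10,052.88 → $10,100.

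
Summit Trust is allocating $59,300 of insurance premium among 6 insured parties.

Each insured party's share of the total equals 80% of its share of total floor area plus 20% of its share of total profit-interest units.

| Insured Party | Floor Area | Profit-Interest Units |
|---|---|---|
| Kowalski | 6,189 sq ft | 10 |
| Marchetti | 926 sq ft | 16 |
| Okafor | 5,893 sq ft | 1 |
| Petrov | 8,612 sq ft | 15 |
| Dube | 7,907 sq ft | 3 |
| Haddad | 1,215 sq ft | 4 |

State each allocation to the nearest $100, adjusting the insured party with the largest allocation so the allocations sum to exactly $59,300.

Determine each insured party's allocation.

Totals — floor area 30,742, profit-interest units 49.
Combined weights (80% floor area + 20% profit-interest units): Kowalski 0.2019; Marchetti 0.0894; Okafor 0.1574; Petrov 0.2853; Dube 0.2180; Haddad 0.0479.
Pro-rata amounts: Kowalski 11,971.06; Marchetti 5,301.62; Okafor 9,335.92; Petrov 16,920.36; Dube 12,927.93; Haddad 2,843.11.
Rounded to nearest $100: Kowalski $12,000; Marchetti $5,300; Okafor $9,300; Petrov $16,900; Dube $12,900; Haddad $2,800. Sum = $59,200.
Difference $59,300 − $59,200 = +$100 applied to largest allocation (Petrov): Petrov becomes $17,000.

Kowalski: $12,000; Marchetti: $5,300; Okafor: $9,300; Petrov: $17,000; Dube: $12,900; Haddad: $2,800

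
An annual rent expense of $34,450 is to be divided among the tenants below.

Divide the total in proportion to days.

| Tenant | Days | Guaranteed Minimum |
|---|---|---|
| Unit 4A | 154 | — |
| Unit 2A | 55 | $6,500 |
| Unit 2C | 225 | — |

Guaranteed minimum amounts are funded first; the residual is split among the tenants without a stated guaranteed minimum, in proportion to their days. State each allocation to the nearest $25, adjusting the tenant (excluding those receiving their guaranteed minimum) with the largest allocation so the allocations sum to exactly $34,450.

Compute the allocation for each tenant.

Fund the minimums — Unit 2A $6,500. Remaining pool $27,950.
Remaining pool split over remaining days 379: Unit 4A 11,356.99 → $11,350; Unit 2C 16,593.01 → $16,600.

Unit 4A: $11,350; Unit 2A: $6,500; Unit 2C: $16,600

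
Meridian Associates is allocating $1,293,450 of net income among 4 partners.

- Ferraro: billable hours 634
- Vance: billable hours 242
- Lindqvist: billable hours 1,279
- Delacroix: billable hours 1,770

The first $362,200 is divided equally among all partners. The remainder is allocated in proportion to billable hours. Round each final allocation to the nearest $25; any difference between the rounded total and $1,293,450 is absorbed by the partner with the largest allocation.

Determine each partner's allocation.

$362,200 shared equally gives $90,550 per partner.
Remainder $931,250 by billable hours (total 3,925): Ferraro 150,423.57 → $150,425; Vance 57,417.20 → $57,425; Lindqvist 303,457.01 → $303,450; Delacroix 419,952.23 → $419,950.
Totals: Ferraro $90,550 + $150,425 = $240,975; Vance $90,550 + $57,425 = $147,975; Lindqvist $90,550 + $303,450 = $394,000; Delacroix $90,550 + $419,950 = $510,500.

Ferraro: $240,975 · Vance: $147,975 · Lindqvist: $394,000 · Delacroix: $510,500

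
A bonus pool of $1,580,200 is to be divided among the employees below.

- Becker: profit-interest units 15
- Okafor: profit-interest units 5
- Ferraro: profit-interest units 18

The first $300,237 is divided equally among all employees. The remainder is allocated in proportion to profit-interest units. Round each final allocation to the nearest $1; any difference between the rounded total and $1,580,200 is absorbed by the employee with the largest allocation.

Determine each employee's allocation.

Equal tier: $300,237 ÷ 3 = $100,079 apiece.
Remainder $1,279,963 by profit-interest units (total 38): Becker 505,248.55 → $505,249; Okafor 168,416.18 → $168,416; Ferraro 606,298.26 → $606,298.
Totals: Becker $100,079 + $505,249 = $605,328; Okafor $100,079 + $168,416 = $268,495; Ferraro $100,079 + $606,298 = $706,377.

Becker: $605,328; Okafor: $268,495; Ferraro: $706,377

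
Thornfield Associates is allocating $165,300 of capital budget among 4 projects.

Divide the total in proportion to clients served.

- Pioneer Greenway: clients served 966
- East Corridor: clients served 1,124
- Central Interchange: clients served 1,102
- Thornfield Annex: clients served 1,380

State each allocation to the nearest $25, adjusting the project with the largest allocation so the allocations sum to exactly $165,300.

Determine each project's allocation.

Pioneer Greenway: $34,925; East Corridor: $40,650; Central Interchange: $39,850; Thornfield Annex: $49,875

Combined clients served = 4,572.
Raw shares: Pioneer Greenway 966/4,572 × $165,300 = 34,925.59; East Corridor 1,124/4,572 × $165,300 = 40,638.06; Central Interchange 1,102/4,572 × $165,300 = 39,842.65; Thornfield Annex 1,380/4,572 × $165,300 = 49,893.70.
After rounding ($25): Pioneer Greenway $34,925; East Corridor $40,650; Central Interchange $39,850; Thornfield Annex $49,900. Sum = $165,325.
Difference $165,300 − $165,325 = −$25 applied to largest allocation (Thornfield Annex): Thornfield Annex becomes $49,875.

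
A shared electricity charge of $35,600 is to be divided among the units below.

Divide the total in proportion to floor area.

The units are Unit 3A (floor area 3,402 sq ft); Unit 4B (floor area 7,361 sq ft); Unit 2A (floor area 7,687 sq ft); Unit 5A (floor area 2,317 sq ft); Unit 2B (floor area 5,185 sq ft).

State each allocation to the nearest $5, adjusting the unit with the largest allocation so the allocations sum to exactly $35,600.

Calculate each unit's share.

Unit 3A: $4,665; Unit 4B: $10,100; Unit 2A: $10,540; Unit 5A: $3,180; Unit 2B: $7,115

Total floor area = 25,952.
Proportional shares: Unit 3A 3,402/25,952 × $35,600 = 4,666.74; Unit 4B 7,361/25,952 × $35,600 = 10,097.55; Unit 2A 7,687/25,952 × $35,600 = 10,544.74; Unit 5A 2,317/25,952 × $35,600 = 3,178.38; Unit 2B 5,185/25,952 × $35,600 = 7,112.59.
Rounded to nearest $5: Unit 3A $4,665; Unit 4B $10,100; Unit 2A $10,545; Unit 5A $3,180; Unit 2B $7,115. Sum = $35,605.
Difference $35,600 − $35,605 = −$5 applied to largest allocation (Unit 2A): Unit 2A becomes $10,540.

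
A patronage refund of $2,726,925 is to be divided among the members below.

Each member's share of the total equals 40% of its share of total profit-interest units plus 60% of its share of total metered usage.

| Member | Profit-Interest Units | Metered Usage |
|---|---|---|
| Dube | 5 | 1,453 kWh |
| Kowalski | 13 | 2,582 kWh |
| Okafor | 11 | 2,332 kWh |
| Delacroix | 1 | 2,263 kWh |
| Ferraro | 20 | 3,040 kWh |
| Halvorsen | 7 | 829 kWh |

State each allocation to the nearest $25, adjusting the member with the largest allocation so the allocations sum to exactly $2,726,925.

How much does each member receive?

Dube: $285,875 | Kowalski: $586,775 | Okafor: $515,775 | Delacroix: $315,375 | Ferraro: $780,650 | Halvorsen: $242,475

Totals — profit-interest units 57, metered usage 12,499.
Blended shares (40% profit-interest units + 60% metered usage): Dube 0.1048; Kowalski 0.2152; Okafor 0.1891; Delacroix 0.1157; Ferraro 0.2863; Halvorsen 0.0889.
Proportional shares: Dube 285,883.45; Kowalski 586,763.32; Okafor 515,764.97; Delacroix 315,369.52; Ferraro 780,671.05; Halvorsen 242,472.69.
At nearest $25: Dube $285,875; Kowalski $586,775; Okafor $515,775; Delacroix $315,375; Ferraro $780,675; Halvorsen $242,475. Sum = $2,726,950.
Difference $2,726,925 − $2,726,950 = −$25 applied to largest allocation (Ferraro): Ferraro becomes $780,650.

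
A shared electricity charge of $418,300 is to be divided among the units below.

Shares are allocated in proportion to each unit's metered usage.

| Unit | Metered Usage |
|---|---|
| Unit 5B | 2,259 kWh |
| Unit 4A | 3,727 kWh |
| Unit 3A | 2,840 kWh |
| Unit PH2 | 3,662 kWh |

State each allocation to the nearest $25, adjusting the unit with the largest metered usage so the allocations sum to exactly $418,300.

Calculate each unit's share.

Unit 5B: $75,675 | Unit 4A: $124,825 | Unit 3A: $95,125 | Unit PH2: $122,675

Combined metered usage = 12,488.
Pro-rata amounts: Unit 5B 2,259/12,488 × $418,300 = 75,667.82; Unit 4A 3,727/12,488 × $418,300 = 124,840.17; Unit 3A 2,840/12,488 × $418,300 = 95,129.08; Unit PH2 3,662/12,488 × $418,300 = 122,662.92.
At nearest $25: Unit 5B $75,675; Unit 4A $124,850; Unit 3A $95,125; Unit PH2 $122,675. Sum = $418,325.
Difference $418,300 − $418,325 = −$25 applied to largest metered usage (Unit 4A): Unit 4A becomes $124,825.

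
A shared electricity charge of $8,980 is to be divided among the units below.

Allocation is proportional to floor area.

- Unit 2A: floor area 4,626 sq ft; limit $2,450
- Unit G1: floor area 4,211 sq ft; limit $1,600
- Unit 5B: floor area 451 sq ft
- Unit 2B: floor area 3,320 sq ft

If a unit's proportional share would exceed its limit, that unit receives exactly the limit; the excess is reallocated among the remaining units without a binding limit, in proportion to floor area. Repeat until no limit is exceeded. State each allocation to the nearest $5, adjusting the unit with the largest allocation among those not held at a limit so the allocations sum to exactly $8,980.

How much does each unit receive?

Total floor area = 12,608.
Unconstrained shares: Unit 2A 3,294.85; Unit G1 2,999.27; Unit 5B 321.22; Unit 2B 2,364.66.
Capped: Unit 2A ($2,450), Unit G1 ($1,600); balance $4,930 reallocated over remaining floor area 3,771.
Redistributed shares: Unit 5B 589.61 → $590; Unit 2B 4,340.39 → $4,340.

Unit 2A: $2,450 · Unit G1: $1,600 · Unit 5B: $590 · Unit 2B: $4,340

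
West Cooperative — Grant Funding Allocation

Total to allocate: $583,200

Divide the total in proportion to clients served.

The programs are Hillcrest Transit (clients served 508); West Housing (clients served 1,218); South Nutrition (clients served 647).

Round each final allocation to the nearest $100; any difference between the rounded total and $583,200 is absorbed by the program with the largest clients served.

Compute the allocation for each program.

Clients served total: 2,373.
Pro-rata amounts: Hillcrest Transit 508/2,373 × $583,200 = 124,848.55; West Housing 1,218/2,373 × $583,200 = 299,341.59; South Nutrition 647/2,373 × $583,200 = 159,009.86.
At nearest $100: Hillcrest Transit $124,800; West Housing $299,300; South Nutrition $159,000. Sum = $583,100.
Difference $583,200 − $583,100 = +$100 applied to largest clients served (West Housing): West Housing becomes $299,400.

Hillcrest Transit: $124,800 | West Housing: $299,400 | South Nutrition: $159,000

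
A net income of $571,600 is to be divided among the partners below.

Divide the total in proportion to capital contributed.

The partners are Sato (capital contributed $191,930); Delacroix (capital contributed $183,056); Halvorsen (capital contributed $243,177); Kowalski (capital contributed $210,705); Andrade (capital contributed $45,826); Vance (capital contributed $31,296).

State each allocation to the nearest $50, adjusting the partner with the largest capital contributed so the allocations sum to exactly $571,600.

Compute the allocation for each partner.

Total capital contributed = 191,930 + 183,056 + 243,177 + 210,705 + 45,826 + 31,296 = 905,990.
Pro-rata amounts: Sato 121,090.95; Delacroix 115,492.23; Halvorsen 153,423.30; Kowalski 132,936.32; Andrade 28,912.18; Vance 19,745.02.
Rounded to nearest $50: Sato $121,100; Delacroix $115,500; Halvorsen $153,400; Kowalski $132,950; Andrade $28,900; Vance $19,750. Sum = $571,600.
Sum already equals the total — no adjustment.

Sato: $121,100; Delacroix: $115,500; Halvorsen: $153,400; Kowalski: $132,950; Andrade: $28,900; Vance: $19,750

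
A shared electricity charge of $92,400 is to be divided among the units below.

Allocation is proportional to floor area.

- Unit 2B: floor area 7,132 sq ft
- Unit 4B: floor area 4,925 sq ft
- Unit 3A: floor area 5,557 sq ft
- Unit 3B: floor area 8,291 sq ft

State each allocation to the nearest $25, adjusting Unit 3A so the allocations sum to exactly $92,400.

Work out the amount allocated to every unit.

Floor area total: 25,905.
Unrounded shares: Unit 2B 7,132/25,905 × $92,400 = 25,438.98; Unit 4B 4,925/25,905 × $92,400 = 17,566.88; Unit 3A 5,557/25,905 × $92,400 = 19,821.15; Unit 3B 8,291/25,905 × $92,400 = 29,572.99.
After rounding ($25): Unit 2B $25,450; Unit 4B $17,575; Unit 3A $19,825; Unit 3B $29,575. Sum = $92,425.
Difference $92,400 − $92,425 = −$25 applied to Unit 3A: Unit 3A becomes $19,800.

Unit 2B: $25,450 | Unit 4B: $17,575 | Unit 3A: $19,800 | Unit 3B: $29,575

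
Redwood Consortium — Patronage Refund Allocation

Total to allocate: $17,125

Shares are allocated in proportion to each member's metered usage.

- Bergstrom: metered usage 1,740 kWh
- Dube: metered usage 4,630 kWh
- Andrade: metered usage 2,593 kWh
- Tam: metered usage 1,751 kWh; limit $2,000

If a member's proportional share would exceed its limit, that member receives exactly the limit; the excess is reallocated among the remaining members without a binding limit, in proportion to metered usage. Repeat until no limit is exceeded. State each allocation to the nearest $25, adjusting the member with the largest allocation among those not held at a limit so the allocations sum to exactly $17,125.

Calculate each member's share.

Sum of metered usage: 10,714.
Unconstrained shares: Bergstrom 2,781.17; Dube 7,400.48; Andrade 4,144.59; Tam 2,798.76.
Cap binds for Tam ($2,000); balance $15,125 reallocated over remaining metered usage 8,963.
Shares after redistribution: Bergstrom 2,936.24 → $2,925; Dube 7,813.09 → $7,825; Andrade 4,375.67 → $4,375.

Bergstrom: $2,925 | Dube: $7,825 | Andrade: $4,375 | Tam: $2,000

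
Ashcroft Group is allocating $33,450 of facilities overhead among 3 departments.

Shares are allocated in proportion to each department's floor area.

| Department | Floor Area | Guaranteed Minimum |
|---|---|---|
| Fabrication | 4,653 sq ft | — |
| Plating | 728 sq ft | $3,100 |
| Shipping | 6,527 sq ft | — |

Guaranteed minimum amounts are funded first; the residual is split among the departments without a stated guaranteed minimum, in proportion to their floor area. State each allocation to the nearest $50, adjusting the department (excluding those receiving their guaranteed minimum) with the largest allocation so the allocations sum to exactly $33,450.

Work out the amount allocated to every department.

Guaranteed amounts: Plating $3,100. Remaining pool $30,350.
Remaining pool split over remaining floor area 11,180: Fabrication 12,631.36 → $12,650; Shipping 17,718.64 → $17,700.

Fabrication: $12,650 · Plating: $3,100 · Shipping: $17,700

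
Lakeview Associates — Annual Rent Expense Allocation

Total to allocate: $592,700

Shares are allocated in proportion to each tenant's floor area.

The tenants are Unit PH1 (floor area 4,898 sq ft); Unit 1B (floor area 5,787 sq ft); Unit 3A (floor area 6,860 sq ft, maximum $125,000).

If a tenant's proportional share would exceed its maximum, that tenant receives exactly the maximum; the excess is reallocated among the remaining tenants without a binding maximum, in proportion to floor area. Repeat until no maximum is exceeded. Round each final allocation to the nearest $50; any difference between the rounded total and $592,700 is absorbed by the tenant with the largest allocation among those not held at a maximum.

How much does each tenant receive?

Total floor area = 17,545.
Pro-rata shares before constraints: Unit PH1 165,462.79; Unit 1B 195,494.72; Unit 3A 231,742.49.
Cap binds for Unit 3A ($125,000); remaining pool $467,700 reallocated over remaining floor area 10,685.
Shares after redistribution: Unit PH1 214,393.50 → $214,400; Unit 1B 253,306.50 → $253,300.

Unit PH1: $214,400; Unit 1B: $253,300; Unit 3A: $125,000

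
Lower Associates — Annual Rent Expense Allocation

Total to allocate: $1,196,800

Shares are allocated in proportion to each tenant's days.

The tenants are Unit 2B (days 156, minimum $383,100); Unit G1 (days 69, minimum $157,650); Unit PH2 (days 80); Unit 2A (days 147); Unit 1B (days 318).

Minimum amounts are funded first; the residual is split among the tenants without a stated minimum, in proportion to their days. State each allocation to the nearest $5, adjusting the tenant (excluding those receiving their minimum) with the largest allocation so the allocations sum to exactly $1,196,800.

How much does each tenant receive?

Minimums first: Unit 2B $383,100; Unit G1 $157,650. Balance $656,050.
Balance split over remaining days 545: Unit PH2 96,300.92 → $96,300; Unit 2A 176,952.94 → $176,955; Unit 1B 382,796.15 → $382,795.

Unit 2B: $383,100; Unit G1: $157,650; Unit PH2: $96,300; Unit 2A: $176,955; Unit 1B: $382,795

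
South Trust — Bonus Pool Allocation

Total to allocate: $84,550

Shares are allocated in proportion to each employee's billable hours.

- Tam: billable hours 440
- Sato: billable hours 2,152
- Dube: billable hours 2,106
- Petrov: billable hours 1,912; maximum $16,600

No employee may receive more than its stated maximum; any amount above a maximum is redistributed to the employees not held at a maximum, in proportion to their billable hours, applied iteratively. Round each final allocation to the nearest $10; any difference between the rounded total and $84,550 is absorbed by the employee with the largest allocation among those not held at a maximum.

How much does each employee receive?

Billable hours total: 6,610.
Pro-rata shares before constraints: Tam 5,628.14; Sato 27,526.72; Dube 26,938.32; Petrov 24,456.82.
Capped: Petrov ($16,600); balance $67,950 reallocated over remaining billable hours 4,698.
Remaining shares: Tam 6,363.98 → $6,360; Sato 31,125.67 → $31,130; Dube 30,460.34 → $30,460.

Tam: $6,360; Sato: $31,130; Dube: $30,460; Petrov: $16,600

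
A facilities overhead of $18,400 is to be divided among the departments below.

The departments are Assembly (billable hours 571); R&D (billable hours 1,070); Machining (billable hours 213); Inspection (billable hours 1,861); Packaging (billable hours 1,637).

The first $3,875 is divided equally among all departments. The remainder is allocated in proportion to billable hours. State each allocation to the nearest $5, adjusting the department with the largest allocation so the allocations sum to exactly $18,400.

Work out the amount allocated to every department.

First tranche $3,875 split equally: $775 each.
Remainder $14,525 by billable hours (total 5,352): Assembly 1,549.66 → $1,550; R&D 2,903.91 → $2,905; Machining 578.07 → $580; Inspection 5,050.64 → $5,050; Packaging 4,442.72 → $4,445.
Rounding difference −$5 on remainder applied to Inspection.
Totals: Assembly $775 + $1,550 = $2,325; R&D $775 + $2,905 = $3,680; Machining $775 + $580 = $1,355; Inspection $775 + $5,045 = $5,820; Packaging $775 + $4,445 = $5,220.

Assembly: $2,325 · R&D: $3,680 · Machining: $1,355 · Inspection: $5,820 · Packaging: $5,220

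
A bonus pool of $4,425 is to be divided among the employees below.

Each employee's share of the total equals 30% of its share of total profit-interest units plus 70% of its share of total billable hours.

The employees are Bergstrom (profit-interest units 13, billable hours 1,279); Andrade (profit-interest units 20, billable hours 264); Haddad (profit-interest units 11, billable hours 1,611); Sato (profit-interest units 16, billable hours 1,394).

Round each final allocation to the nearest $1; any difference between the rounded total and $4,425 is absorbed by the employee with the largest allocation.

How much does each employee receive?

Totals — profit-interest units 60, billable hours 4,548.
Combined weights (30% profit-interest units + 70% billable hours): Bergstrom 0.2619; Andrade 0.1406; Haddad 0.3030; Sato 0.2946.
Unrounded shares: Bergstrom 1,158.71; Andrade 622.30; Haddad 1,340.58; Sato 1,303.41.
Rounded to nearest $1: Bergstrom $1,159; Andrade $622; Haddad $1,341; Sato $1,303. Sum = $4,425.
Rounded total matches; no reconciliation needed.

Bergstrom: $1,159 | Andrade: $622 | Haddad: $1,341 | Sato: $1,303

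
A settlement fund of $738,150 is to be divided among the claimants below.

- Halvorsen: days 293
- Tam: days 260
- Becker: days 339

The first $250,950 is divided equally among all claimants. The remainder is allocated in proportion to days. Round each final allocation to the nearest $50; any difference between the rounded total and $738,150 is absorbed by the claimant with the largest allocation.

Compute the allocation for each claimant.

Halvorsen: $243,700; Tam: $225,650; Becker: $268,800

$250,950 shared equally gives $83,650 per claimant.
Remainder $487,200 by days (total 892): Halvorsen 160,033.18 → $160,050; Tam 142,008.97 → $142,000; Becker 185,157.85 → $185,150.
Totals: Halvorsen $83,650 + $160,050 = $243,700; Tam $83,650 + $142,000 = $225,650; Becker $83,650 + $185,150 = $268,800.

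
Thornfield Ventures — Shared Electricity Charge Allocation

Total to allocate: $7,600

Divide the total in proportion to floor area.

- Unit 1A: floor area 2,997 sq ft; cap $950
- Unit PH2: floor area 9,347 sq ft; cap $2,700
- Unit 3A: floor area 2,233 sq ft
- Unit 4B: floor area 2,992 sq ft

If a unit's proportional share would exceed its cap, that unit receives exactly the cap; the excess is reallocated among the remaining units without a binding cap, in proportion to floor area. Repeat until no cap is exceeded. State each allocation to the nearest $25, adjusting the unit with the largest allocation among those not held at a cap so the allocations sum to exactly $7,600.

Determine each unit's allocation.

Unit 1A: $950 | Unit PH2: $2,700 | Unit 3A: $1,700 | Unit 4B: $2,250

Combined floor area = 17,569.
Pro-rata shares before constraints: Unit 1A 1,296.44; Unit PH2 4,043.33; Unit 3A 965.95; Unit 4B 1,294.28.
Cap binds for Unit 1A ($950), Unit PH2 ($2,700); residual $3,950 reallocated over remaining floor area 5,225.
Redistributed shares: Unit 3A 1,688.11 → $1,700; Unit 4B 2,261.89 → $2,250.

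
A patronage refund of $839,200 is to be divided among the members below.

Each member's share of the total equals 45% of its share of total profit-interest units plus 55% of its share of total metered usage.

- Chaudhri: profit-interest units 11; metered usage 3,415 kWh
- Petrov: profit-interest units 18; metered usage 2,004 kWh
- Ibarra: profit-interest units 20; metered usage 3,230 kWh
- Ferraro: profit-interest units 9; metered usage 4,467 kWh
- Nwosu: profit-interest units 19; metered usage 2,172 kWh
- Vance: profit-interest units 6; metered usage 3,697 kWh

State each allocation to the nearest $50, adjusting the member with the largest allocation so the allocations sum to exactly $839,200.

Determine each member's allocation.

Chaudhri: $133,050 | Petrov: $130,600 | Ibarra: $169,550 | Ferraro: $149,550 | Nwosu: $139,250 | Vance: $117,200

Totals — profit-interest units 83, metered usage 18,985.
Composite weights (45% profit-interest units + 55% metered usage): Chaudhri 0.1586; Petrov 0.1556; Ibarra 0.2020; Ferraro 0.1782; Nwosu 0.1659; Vance 0.1396.
Unrounded shares: Chaudhri 133,073.56; Petrov 130,618.73; Ibarra 169,524.79; Ferraro 149,549.84; Nwosu 139,253.00; Vance 117,180.09.
Rounded to nearest $50: Chaudhri $133,050; Petrov $130,600; Ibarra $169,500; Ferraro $149,550; Nwosu $139,250; Vance $117,200. Sum = $839,150.
Difference $839,200 − $839,150 = +$50 applied to largest allocation (Ibarra): Ibarra becomes $169,550.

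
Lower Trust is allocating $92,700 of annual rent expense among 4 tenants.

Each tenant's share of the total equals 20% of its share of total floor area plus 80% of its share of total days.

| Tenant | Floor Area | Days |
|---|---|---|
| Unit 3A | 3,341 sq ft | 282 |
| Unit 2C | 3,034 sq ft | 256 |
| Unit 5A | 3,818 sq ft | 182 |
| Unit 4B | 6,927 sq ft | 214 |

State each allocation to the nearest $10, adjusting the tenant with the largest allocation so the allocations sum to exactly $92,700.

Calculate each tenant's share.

Unit 3A: $26,010 · Unit 2C: $23,610 · Unit 5A: $18,590 · Unit 4B: $24,490

Totals — floor area 17,120, days 934.
Composite weights (20% floor area + 80% days): Unit 3A 0.2806; Unit 2C 0.2547; Unit 5A 0.2005; Unit 4B 0.2642.
Pro-rata amounts: Unit 3A 26,009.04; Unit 2C 23,612.16; Unit 5A 18,585.56; Unit 4B 24,493.24.
At nearest $10: Unit 3A $26,010; Unit 2C $23,610; Unit 5A $18,590; Unit 4B $24,490. Sum = $92,700.
Sum already equals the total — no adjustment.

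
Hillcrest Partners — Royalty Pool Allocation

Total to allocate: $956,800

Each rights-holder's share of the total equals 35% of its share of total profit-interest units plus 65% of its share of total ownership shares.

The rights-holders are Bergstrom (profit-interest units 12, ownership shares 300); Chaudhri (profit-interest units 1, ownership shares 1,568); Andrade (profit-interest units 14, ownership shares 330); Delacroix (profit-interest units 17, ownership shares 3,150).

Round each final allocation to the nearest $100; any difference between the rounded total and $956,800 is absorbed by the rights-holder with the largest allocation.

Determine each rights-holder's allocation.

Profit-interest units total 44; ownership shares total 5,348.
Combined weights (35% profit-interest units + 65% ownership shares): Bergstrom 0.1319; Chaudhri 0.1985; Andrade 0.1515; Delacroix 0.5181.
Raw shares: Bergstrom 126,217.97; Chaudhri 189,953.95; Andrade 144,928.49; Delacroix 495,699.59.
After rounding ($100): Bergstrom $126,200; Chaudhri $190,000; Andrade $144,900; Delacroix $495,700. Sum = $956,800.
No rounding difference to absorb.

Bergstrom: $126,200; Chaudhri: $190,000; Andrade: $144,900; Delacroix: $495,700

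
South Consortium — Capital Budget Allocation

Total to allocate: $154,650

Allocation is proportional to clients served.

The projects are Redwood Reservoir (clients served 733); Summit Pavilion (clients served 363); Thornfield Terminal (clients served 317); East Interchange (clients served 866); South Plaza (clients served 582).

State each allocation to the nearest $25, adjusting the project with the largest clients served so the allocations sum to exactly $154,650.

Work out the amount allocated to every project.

Redwood Reservoir: $39,625 | Summit Pavilion: $19,625 | Thornfield Terminal: $17,125 | East Interchange: $46,825 | South Plaza: $31,450

Combined clients served = 2,861.
Proportional shares: Redwood Reservoir 733/2,861 × $154,650 = 39,621.97; Summit Pavilion 363/2,861 × $154,650 = 19,621.79; Thornfield Terminal 317/2,861 × $154,650 = 17,135.28; East Interchange 866/2,861 × $154,650 = 46,811.22; South Plaza 582/2,861 × $154,650 = 31,459.73.
Rounded to nearest $25: Redwood Reservoir $39,625; Summit Pavilion $19,625; Thornfield Terminal $17,125; East Interchange $46,800; South Plaza $31,450. Sum = $154,625.
Difference $154,650 − $154,625 = +$25 applied to largest clients served (East Interchange): East Interchange becomes $46,825.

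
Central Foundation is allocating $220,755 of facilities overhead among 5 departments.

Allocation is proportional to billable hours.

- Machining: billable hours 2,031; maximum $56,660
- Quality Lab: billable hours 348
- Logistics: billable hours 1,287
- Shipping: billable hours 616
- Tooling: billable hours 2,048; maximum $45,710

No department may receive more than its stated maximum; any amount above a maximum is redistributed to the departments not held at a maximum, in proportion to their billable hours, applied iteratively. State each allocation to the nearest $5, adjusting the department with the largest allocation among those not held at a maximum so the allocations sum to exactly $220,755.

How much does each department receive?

Sum of billable hours: 6,330.
Proportional shares (ignoring caps): Machining 70,829.92; Quality Lab 12,136.29; Logistics 44,883.36; Shipping 21,482.64; Tooling 71,422.79.
Cap binds for Machining ($56,660), Tooling ($45,710); residual $118,385 reallocated over remaining billable hours 2,251.
Redistributed shares: Quality Lab 18,302.08 → $18,300; Logistics 67,686.14 → $67,685; Shipping 32,396.78 → $32,395.
Rounding difference +$5 applied to Logistics → $67,690.

Machining: $56,660 · Quality Lab: $18,300 · Logistics: $67,690 · Shipping: $32,395 · Tooling: $45,710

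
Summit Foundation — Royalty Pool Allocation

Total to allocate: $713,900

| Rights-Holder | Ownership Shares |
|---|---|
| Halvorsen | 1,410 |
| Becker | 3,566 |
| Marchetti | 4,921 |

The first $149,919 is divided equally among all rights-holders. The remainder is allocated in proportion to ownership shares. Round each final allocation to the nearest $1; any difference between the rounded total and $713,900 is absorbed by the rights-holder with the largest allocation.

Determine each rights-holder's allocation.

Halvorsen: $130,322 · Becker: $253,182 · Marchetti: $330,396

First tranche $149,919 split equally: $49,973 each.
Remainder $563,981 by ownership shares (total 9,897): Halvorsen 80,348.91 → $80,349; Becker 203,208.67 → $203,209; Marchetti 280,423.41 → $280,423.
Totals: Halvorsen $49,973 + $80,349 = $130,322; Becker $49,973 + $203,209 = $253,182; Marchetti $49,973 + $280,423 = $330,396.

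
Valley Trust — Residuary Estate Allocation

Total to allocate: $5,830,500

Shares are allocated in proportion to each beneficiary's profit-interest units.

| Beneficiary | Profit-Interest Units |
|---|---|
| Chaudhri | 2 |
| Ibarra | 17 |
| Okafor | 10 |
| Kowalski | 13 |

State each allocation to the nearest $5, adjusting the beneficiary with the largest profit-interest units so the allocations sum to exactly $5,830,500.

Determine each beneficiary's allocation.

Chaudhri: $277,645 · Ibarra: $2,359,960 · Okafor: $1,388,215 · Kowalski: $1,804,680

Profit-interest units total: 42.
Raw shares: Chaudhri 2/42 × $5,830,500 = 277,642.86; Ibarra 17/42 × $5,830,500 = 2,359,964.29; Okafor 10/42 × $5,830,500 = 1,388,214.29; Kowalski 13/42 × $5,830,500 = 1,804,678.57.
Rounded to nearest $5: Chaudhri $277,645; Ibarra $2,359,965; Okafor $1,388,215; Kowalski $1,804,680. Sum = $5,830,505.
Difference $5,830,500 − $5,830,505 = −$5 applied to largest profit-interest units (Ibarra): Ibarra becomes $2,359,960.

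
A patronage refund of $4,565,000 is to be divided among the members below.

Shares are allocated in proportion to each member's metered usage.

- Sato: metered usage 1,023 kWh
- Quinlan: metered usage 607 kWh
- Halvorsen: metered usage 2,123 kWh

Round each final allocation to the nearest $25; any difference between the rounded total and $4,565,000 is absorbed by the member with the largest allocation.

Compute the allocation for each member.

Total metered usage = 3,753.
Pro-rata amounts: Sato 1,023/3,753 × $4,565,000 = 1,244,336.53; Quinlan 607/3,753 × $4,565,000 = 738,330.67; Halvorsen 2,123/3,753 × $4,565,000 = 2,582,332.80.
After rounding ($25): Sato $1,244,325; Quinlan $738,325; Halvorsen $2,582,325. Sum = $4,564,975.
Difference $4,565,000 − $4,564,975 = +$25 applied to largest allocation (Halvorsen): Halvorsen becomes $2,582,350.

Sato: $1,244,325 · Quinlan: $738,325 · Halvorsen: $2,582,350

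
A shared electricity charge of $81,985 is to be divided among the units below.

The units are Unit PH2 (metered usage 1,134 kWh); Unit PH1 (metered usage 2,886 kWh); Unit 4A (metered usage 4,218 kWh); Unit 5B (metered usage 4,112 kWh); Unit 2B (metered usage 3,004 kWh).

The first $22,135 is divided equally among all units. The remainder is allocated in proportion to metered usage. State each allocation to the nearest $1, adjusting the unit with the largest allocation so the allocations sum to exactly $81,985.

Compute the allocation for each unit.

$22,135 shared equally gives $4,427 per unit.
Remainder $59,850 by metered usage (total 15,354): Unit PH2 4,420.34 → $4,420; Unit PH1 11,249.65 → $11,250; Unit 4A 16,441.79 → $16,442; Unit 5B 16,028.60 → $16,029; Unit 2B 11,709.61 → $11,710.
Rounding difference −$1 on remainder applied to Unit 4A.
Totals: Unit PH2 $4,427 + $4,420 = $8,847; Unit PH1 $4,427 + $11,250 = $15,677; Unit 4A $4,427 + $16,441 = $20,868; Unit 5B $4,427 + $16,029 = $20,456; Unit 2B $4,427 + $11,710 = $16,137.

Unit PH2: $8,847; Unit PH1: $15,677; Unit 4A: $20,868; Unit 5B: $20,456; Unit 2B: $16,137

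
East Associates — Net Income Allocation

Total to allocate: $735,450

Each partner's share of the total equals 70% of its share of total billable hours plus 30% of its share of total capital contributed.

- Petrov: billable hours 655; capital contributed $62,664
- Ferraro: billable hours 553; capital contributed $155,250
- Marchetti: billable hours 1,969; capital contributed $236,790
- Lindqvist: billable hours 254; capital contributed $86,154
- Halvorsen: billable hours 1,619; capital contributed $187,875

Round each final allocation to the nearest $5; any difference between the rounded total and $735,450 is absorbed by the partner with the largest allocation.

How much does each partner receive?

Petrov: $85,745 · Ferraro: $103,380 · Marchetti: $272,415 · Lindqvist: $51,980 · Halvorsen: $221,930

Billable hours total 5,050; capital contributed total 728,733.
Composite weights (70% billable hours + 30% capital contributed): Petrov 0.1166; Ferraro 0.1406; Marchetti 0.3704; Lindqvist 0.0707; Halvorsen 0.3018.
Raw shares: Petrov 85,745.51; Ferraro 103,379.09; Marchetti 272,418.65; Lindqvist 51,978.10; Halvorsen 221,928.64.
Rounded to nearest $5: Petrov $85,745; Ferraro $103,380; Marchetti $272,420; Lindqvist $51,980; Halvorsen $221,930. Sum = $735,455.
Difference $735,450 − $735,455 = −$5 applied to largest allocation (Marchetti): Marchetti becomes $272,415.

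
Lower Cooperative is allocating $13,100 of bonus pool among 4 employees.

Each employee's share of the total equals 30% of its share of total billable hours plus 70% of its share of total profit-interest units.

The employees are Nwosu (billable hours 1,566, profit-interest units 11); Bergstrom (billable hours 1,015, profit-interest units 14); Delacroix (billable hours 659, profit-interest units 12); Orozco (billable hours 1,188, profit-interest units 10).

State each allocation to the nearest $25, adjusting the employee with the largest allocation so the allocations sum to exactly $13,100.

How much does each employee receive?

Nwosu: $3,525 | Bergstrom: $3,650 | Delacroix: $2,925 | Orozco: $3,000

Totals — billable hours 4,428, profit-interest units 47.
Combined weights (30% billable hours + 70% profit-interest units): Nwosu 0.2699; Bergstrom 0.2773; Delacroix 0.2234; Orozco 0.2294.
Pro-rata amounts: Nwosu 3,536.05; Bergstrom 3,632.34; Delacroix 2,926.16; Orozco 3,005.45.
At nearest $25: Nwosu $3,525; Bergstrom $3,625; Delacroix $2,925; Orozco $3,000. Sum = $13,075.
Difference $13,100 − $13,075 = +$25 applied to largest allocation (Bergstrom): Bergstrom becomes $3,650.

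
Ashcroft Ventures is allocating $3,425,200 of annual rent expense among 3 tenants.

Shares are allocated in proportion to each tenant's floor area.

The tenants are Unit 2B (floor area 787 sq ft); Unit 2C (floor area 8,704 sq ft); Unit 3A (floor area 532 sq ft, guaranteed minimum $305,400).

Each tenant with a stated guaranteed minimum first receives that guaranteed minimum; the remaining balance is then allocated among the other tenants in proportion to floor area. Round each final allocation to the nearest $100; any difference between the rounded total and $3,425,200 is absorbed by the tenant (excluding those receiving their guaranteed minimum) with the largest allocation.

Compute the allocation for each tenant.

Minimums first: Unit 3A $305,400. Residual $3,119,800.
Residual split over remaining floor area 9,491: Unit 2B 258,695.88 → $258,700; Unit 2C 2,861,104.12 → $2,861,100.

Unit 2B: $258,700 · Unit 2C: $2,861,100 · Unit 3A: $305,400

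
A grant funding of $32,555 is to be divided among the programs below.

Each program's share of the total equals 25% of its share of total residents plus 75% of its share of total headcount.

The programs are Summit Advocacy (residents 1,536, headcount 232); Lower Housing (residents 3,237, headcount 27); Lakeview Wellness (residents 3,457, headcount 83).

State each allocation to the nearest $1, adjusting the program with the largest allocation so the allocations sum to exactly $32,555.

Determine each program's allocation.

Summit Advocacy: $18,082 | Lower Housing: $5,129 | Lakeview Wellness: $9,344

Totals — residents 8,230, headcount 342.
Blended shares (25% residents + 75% headcount): Summit Advocacy 0.5554; Lower Housing 0.1575; Lakeview Wellness 0.2870.
Unrounded shares: Summit Advocacy 18,082.04; Lower Housing 5,128.71; Lakeview Wellness 9,344.25.
Rounded to nearest $1: Summit Advocacy $18,082; Lower Housing $5,129; Lakeview Wellness $9,344. Sum = $32,555.
Rounded total matches; no reconciliation needed.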